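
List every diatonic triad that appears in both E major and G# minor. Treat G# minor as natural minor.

E, G#m, B, C#m

Triads in E major: E (I), F#m (ii), G#m (iii), A (IV), B (V), C#m (vi), D#dim (vii°).
Triads in G# minor (natural minor): G#m (i), A#dim (ii°), B (III), C#m (iv), D#m (v), E (VI), F# (VII).
Shared triads with their functions: E (I in E major, VI in G# minor); G#m (iii in E major, i in G# minor); B (V in E major, III in G# minor); C#m (vi in E major, iv in G# minor).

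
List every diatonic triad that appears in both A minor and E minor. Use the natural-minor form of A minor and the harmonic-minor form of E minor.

Triads in A minor (natural minor): A minor (i), B diminished (ii°), C major (III), D minor (iv), E minor (v), F major (VI), G major (VII).
Triads in E minor (harmonic minor): E minor (i), F# diminished (ii°), G augmented (III+), A minor (iv), B major (V), C major (VI), D# diminished (vii°).
Shared triads with their functions: A minor (i in A minor, iv in E minor); C major (III in A minor, VI in E minor); E minor (v in A minor, i in E minor).

Am, C, Em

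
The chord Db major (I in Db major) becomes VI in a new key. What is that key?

The numeral VI denotes a major triad on scale degree 6. With Db on degree 6, the tonic of the new key is F.
Degree 6 carries a major triad in minor keys, so the destination is F minor.
Check: the diatonic triads of F minor (natural minor) are Fm (i), Gdim (ii°), Ab (III), Bbm (iv), Cm (v), Db (VI), Eb (VII) — Db major is indeed VI.

F minor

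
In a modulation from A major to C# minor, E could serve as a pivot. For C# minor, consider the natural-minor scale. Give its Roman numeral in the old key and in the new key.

The scale of A major is A B C# D E F# G#; E is degree 5, and the triad built there (E-G#-B) is major, so it is V.
The scale of C# minor (natural minor) is C# D# E F# G# A B; E is degree 3, and the triad built there (E-G#-B) is major, so it is III.

V in A major; III in C# minor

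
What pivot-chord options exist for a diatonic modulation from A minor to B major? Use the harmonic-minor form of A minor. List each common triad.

Triads in A minor (harmonic minor): A minor (i), B diminished (ii°), C augmented (III+), D minor (iv), E major (V), F major (VI), G# diminished (vii°).
Triads in B major: B major (I), C# minor (ii), D# minor (iii), E major (IV), F# major (V), G# minor (vi), A# diminished (vii°).
Shared triads with their functions: E major (V in A minor, IV in B major).

E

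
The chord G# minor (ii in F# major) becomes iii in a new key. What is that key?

The numeral iii denotes a minor triad on scale degree 3. With G# on degree 3, the tonic of the new key is E.
Degree 3 carries a minor triad in major keys, so the destination is E major.
Check: the diatonic triads of E major are E (I), F#m (ii), G#m (iii), A (IV), B (V), C#m (vi), D#dim (vii°) — G# minor is indeed iii.

E major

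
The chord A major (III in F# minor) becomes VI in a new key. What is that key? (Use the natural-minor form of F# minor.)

C# minor

The numeral VI denotes a major triad on scale degree 6. With A on degree 6, the tonic of the new key is C#.
Degree 6 carries a major triad in minor keys, so the destination is C# minor.
Check: the diatonic triads of C# minor (natural minor) are C#m (i), D#dim (ii°), E (III), F#m (iv), G#m (v), A (VI), B (VII) — A major is indeed VI.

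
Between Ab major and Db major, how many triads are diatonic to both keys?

Diatonic triads of Ab major: Ab major (I), Bb minor (ii), C minor (iii), Db major (IV), Eb major (V), F minor (vi), G diminished (vii°).
Diatonic triads of Db major: Db major (I), Eb minor (ii), F minor (iii), Gb major (IV), Ab major (V), Bb minor (vi), C diminished (vii°).
Matching root and quality in both lists: Ab major, Bb minor, Db major, F minor.
That gives 4 common triads.

4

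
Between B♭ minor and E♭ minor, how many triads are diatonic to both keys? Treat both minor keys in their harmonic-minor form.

1

Diatonic triads of B♭ minor (harmonic minor): B♭ minor (i), C diminished (ii°), D♭ augmented (III+), E♭ minor (iv), F major (V), G♭ major (VI), A diminished (vii°).
Diatonic triads of E♭ minor (harmonic minor): E♭ minor (i), F diminished (ii°), G♭ augmented (III+), A♭ minor (iv), B♭ major (V), C♭ major (VI), D diminished (vii°).
Matching root and quality in both lists: E♭ minor.
That gives 1 common triad.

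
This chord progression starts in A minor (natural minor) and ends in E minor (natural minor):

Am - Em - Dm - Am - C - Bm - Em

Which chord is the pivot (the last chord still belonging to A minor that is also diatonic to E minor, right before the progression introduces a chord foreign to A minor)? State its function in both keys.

Chords diatonic to A minor: Am, Bdim, C, Dm, Em, F, G.
Reading the progression, the first chord not in that set is Bm, so the modulation leaves A minor there.
The chord immediately before Bm is C, which is diatonic to both keys: III in A minor and VI in E minor.

C — III in A minor, VI in E minor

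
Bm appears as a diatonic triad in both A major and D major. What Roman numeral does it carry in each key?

The scale of A major is A B C# D E F# G#; B is degree 2, and the triad built there (B-D-F#) is minor, so it is ii.
The scale of D major is D E F# G A B C#; B is degree 6, and the triad built there (B-D-F#) is minor, so it is vi.

ii in A major; vi in D major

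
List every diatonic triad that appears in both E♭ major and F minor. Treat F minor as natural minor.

Triads in E♭ major: E♭ (I), Fm (ii), Gm (iii), A♭ (IV), B♭ (V), Cm (vi), Ddim (vii°).
Triads in F minor (natural minor): Fm (i), Gdim (ii°), A♭ (III), B♭m (iv), Cm (v), D♭ (VI), E♭ (VII).
Shared triads with their functions: E♭ (I in E♭ major, VII in F minor); Fm (ii in E♭ major, i in F minor); A♭ (IV in E♭ major, III in F minor); Cm (vi in E♭ major, v in F minor).

E♭, Fm, A♭, Cm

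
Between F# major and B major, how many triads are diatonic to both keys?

Diatonic triads of F# major: F# (I), G#m (ii), A#m (iii), B (IV), C# (V), D#m (vi), E#dim (vii°).
Diatonic triads of B major: B (I), C#m (ii), D#m (iii), E (IV), F# (V), G#m (vi), A#dim (vii°).
Matching root and quality in both lists: F#, G#m, B, D#m.
That gives 4 common triads.

4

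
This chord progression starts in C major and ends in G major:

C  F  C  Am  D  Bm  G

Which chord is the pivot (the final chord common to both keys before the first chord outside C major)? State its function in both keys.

Am — vi in C major, ii in G major

Chords diatonic to C major: C, Dm, Em, F, G, Am, Bdim.
Reading the progression, the first chord not in that set is D, so the modulation leaves C major there.
The chord immediately before D is Am, which is diatonic to both keys: vi in C major and ii in G major.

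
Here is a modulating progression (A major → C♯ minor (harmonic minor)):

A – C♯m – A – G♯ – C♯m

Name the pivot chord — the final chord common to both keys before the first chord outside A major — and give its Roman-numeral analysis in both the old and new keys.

A — I in A major, VI in C♯ minor

Chords diatonic to A major: A, Bm, C♯m, D, E, F♯m, G♯dim.
Reading the progression, the first chord not in that set is G♯, so the modulation leaves A major there.
The chord immediately before G♯ is A, which is diatonic to both keys: I in A major and VI in C♯ minor.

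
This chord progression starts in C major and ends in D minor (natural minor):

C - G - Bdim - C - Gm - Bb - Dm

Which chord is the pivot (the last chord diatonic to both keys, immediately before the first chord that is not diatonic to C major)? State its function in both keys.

Chords diatonic to C major: C, Dm, Em, F, G, Am, Bdim.
Reading the progression, the first chord not in that set is Gm, so the modulation leaves C major there.
The chord immediately before Gm is C, which is diatonic to both keys: I in C major and VII in D minor.

C — I in C major, VII in D minor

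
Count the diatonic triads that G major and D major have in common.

Diatonic triads of G major: G (I), Am (ii), Bm (iii), C (IV), D (V), Em (vi), F#dim (vii°).
Diatonic triads of D major: D (I), Em (ii), F#m (iii), G (IV), A (V), Bm (vi), C#dim (vii°).
Matching root and quality in both lists: G, Bm, D, Em.
That gives 4 common triads.

4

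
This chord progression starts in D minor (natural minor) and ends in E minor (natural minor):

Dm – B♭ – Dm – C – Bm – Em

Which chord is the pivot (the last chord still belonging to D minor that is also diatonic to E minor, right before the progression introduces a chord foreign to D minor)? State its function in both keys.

Chords diatonic to D minor: Dm, Edim, F, Gm, Am, B♭, C.
Reading the progression, the first chord not in that set is Bm, so the modulation leaves D minor there.
The chord immediately before Bm is C, which is diatonic to both keys: VII in D minor and VI in E minor.

C — VII in D minor, VI in E minor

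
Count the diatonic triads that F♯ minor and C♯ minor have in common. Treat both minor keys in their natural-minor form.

4

Diatonic triads of F♯ minor (natural minor): F♯ minor (i), G♯ diminished (ii°), A major (III), B minor (iv), C♯ minor (v), D major (VI), E major (VII).
Diatonic triads of C♯ minor (natural minor): C♯ minor (i), D♯ diminished (ii°), E major (III), F♯ minor (iv), G♯ minor (v), A major (VI), B major (VII).
Matching root and quality in both lists: F♯ minor, A major, C♯ minor, E major.
That gives 4 common triads.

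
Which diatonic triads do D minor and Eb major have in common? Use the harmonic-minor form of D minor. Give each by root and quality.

Gm, Bb

Triads in D minor (harmonic minor): D minor (i), E diminished (ii°), F augmented (III+), G minor (iv), A major (V), Bb major (VI), C# diminished (vii°).
Triads in Eb major: Eb major (I), F minor (ii), G minor (iii), Ab major (IV), Bb major (V), C minor (vi), D diminished (vii°).
Shared triads with their functions: G minor (iv in D minor, iii in Eb major); Bb major (VI in D minor, V in Eb major).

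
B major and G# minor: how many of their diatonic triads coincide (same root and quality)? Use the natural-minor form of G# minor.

Diatonic triads of B major: B major (I), C# minor (ii), D# minor (iii), E major (IV), F# major (V), G# minor (vi), A# diminished (vii°).
Diatonic triads of G# minor (natural minor): G# minor (i), A# diminished (ii°), B major (III), C# minor (iv), D# minor (v), E major (VI), F# major (VII).
Matching root and quality in both lists: B major, C# minor, D# minor, E major, F# major, G# minor, A# diminished.
That gives 7 common triads.

7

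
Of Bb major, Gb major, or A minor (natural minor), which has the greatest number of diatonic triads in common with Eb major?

Bb major

Triads of Eb major: Eb (I), Fm (ii), Gm (iii), Ab (IV), Bb (V), Cm (vi), Ddim (vii°).
Bb major shares 4: Eb, Gm, Bb, Cm.
Gb major shares 0: none.
A minor (natural minor) shares 0: none.
The most common triads (4) are shared with Bb major.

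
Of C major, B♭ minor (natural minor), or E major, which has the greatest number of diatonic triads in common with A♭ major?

Triads of A♭ major: A♭ (I), B♭m (ii), Cm (iii), D♭ (IV), E♭ (V), Fm (vi), Gdim (vii°).
C major shares 0: none.
B♭ minor (natural minor) shares 4: A♭, B♭m, D♭, Fm.
E major shares 0: none.
The most common triads (4) are shared with B♭ minor.

B♭ minor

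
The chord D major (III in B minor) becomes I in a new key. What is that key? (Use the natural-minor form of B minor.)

D major

The numeral I denotes a major triad on scale degree 1. With D on degree 1, the tonic of the new key is D.
Degree 1 carries a major triad in major keys, so the destination is D major.
Check: the diatonic triads of D major are D (I), Em (ii), F#m (iii), G (IV), A (V), Bm (vi), C#dim (vii°) — D major is indeed I.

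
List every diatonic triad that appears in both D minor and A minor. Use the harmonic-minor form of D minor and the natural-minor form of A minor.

Dm

Triads in D minor (harmonic minor): D minor (i), E diminished (ii°), F augmented (III+), G minor (iv), A major (V), B♭ major (VI), C♯ diminished (vii°).
Triads in A minor (natural minor): A minor (i), B diminished (ii°), C major (III), D minor (iv), E minor (v), F major (VI), G major (VII).
Shared triads with their functions: D minor (i in D minor, iv in A minor).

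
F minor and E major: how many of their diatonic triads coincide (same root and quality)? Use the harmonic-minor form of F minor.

0

Diatonic triads of F minor (harmonic minor): Fm (i), Gdim (ii°), Abaug (III+), Bbm (iv), C (V), Db (VI), Edim (vii°).
Diatonic triads of E major: E (I), F#m (ii), G#m (iii), A (IV), B (V), C#m (vi), D#dim (vii°).
No triad has the same root and quality in both keys.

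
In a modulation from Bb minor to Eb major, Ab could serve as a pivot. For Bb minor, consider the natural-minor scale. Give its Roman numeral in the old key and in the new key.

VII in Bb minor; IV in Eb major

The scale of Bb minor (natural minor) is Bb C Db Eb F Gb Ab; Ab is degree 7, and the triad built there (Ab-C-Eb) is major, so it is VII.
The scale of Eb major is Eb F G Ab Bb C D; Ab is degree 4, and the triad built there (Ab-C-Eb) is major, so it is IV.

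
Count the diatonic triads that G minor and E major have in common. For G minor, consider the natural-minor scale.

Diatonic triads of G minor (natural minor): G minor (i), A diminished (ii°), Bb major (III), C minor (iv), D minor (v), Eb major (VI), F major (VII).
Diatonic triads of E major: E major (I), F# minor (ii), G# minor (iii), A major (IV), B major (V), C# minor (vi), D# diminished (vii°).
No triad has the same root and quality in both keys.

0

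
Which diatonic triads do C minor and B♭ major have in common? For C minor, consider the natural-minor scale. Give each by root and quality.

Triads in C minor (natural minor): Cm (i), Ddim (ii°), E♭ (III), Fm (iv), Gm (v), A♭ (VI), B♭ (VII).
Triads in B♭ major: B♭ (I), Cm (ii), Dm (iii), E♭ (IV), F (V), Gm (vi), Adim (vii°).
Shared triads with their functions: Cm (i in C minor, ii in B♭ major); E♭ (III in C minor, IV in B♭ major); Gm (v in C minor, vi in B♭ major); B♭ (VII in C minor, I in B♭ major).

Cm, E♭, Gm, B♭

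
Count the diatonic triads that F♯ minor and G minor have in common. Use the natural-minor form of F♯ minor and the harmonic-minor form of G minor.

1

Diatonic triads of F♯ minor (natural minor): F♯ minor (i), G♯ diminished (ii°), A major (III), B minor (iv), C♯ minor (v), D major (VI), E major (VII).
Diatonic triads of G minor (harmonic minor): G minor (i), A diminished (ii°), B♭ augmented (III+), C minor (iv), D major (V), E♭ major (VI), F♯ diminished (vii°).
Matching root and quality in both lists: D major.
That gives 1 common triad.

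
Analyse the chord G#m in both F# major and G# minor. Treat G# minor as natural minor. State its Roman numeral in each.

The scale of F# major is F# G# A# B C# D# E#; G# is degree 2, and the triad built there (G#-B-D#) is minor, so it is ii.
The scale of G# minor (natural minor) is G# A# B C# D# E F#; G# is degree 1, and the triad built there (G#-B-D#) is minor, so it is i.

ii in F# major; i in G# minor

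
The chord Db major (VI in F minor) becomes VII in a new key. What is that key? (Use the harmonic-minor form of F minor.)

Eb minor

The numeral VII denotes a major triad on scale degree 7. With Db on degree 7, the tonic of the new key is Eb.
Degree 7 carries a major triad in natural-minor keys, so the destination is Eb minor.
Check: the diatonic triads of Eb minor (natural minor) are Ebm (i), Fdim (ii°), Gb (III), Abm (iv), Bbm (v), Cb (VI), Db (VII) — Db major is indeed VII.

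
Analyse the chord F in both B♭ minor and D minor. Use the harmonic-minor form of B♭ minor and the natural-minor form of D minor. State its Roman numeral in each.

The scale of B♭ minor (harmonic minor) is B♭ C D♭ E♭ F G♭ A; F is degree 5, and the triad built there (F-A-C) is major, so it is V.
The scale of D minor (natural minor) is D E F G A B♭ C; F is degree 3, and the triad built there (F-A-C) is major, so it is III.

V in B♭ minor; III in D minor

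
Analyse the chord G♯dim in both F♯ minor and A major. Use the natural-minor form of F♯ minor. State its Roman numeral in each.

The scale of F♯ minor (natural minor) is F♯ G♯ A B C♯ D E; G♯ is degree 2, and the triad built there (G♯-B-D) is diminished, so it is ii°.
The scale of A major is A B C♯ D E F♯ G♯; G♯ is degree 7, and the triad built there (G♯-B-D) is diminished, so it is vii°.

ii° in F♯ minor; vii° in A major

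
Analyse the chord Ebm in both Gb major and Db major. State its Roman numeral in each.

vi in Gb major; ii in Db major

The scale of Gb major is Gb Ab Bb Cb Db Eb F; Eb is degree 6, and the triad built there (Eb-Gb-Bb) is minor, so it is vi.
The scale of Db major is Db Eb F Gb Ab Bb C; Eb is degree 2, and the triad built there (Eb-Gb-Bb) is minor, so it is ii.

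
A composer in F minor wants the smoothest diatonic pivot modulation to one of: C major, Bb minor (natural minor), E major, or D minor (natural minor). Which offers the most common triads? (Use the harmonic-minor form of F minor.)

Triads of F minor (harmonic minor): F minor (i), G diminished (ii°), Ab augmented (III+), Bb minor (iv), C major (V), Db major (VI), E diminished (vii°).
C major shares 1: C.
Bb minor (natural minor) shares 3: Fm, Bbm, Db.
E major shares 0: none.
D minor (natural minor) shares 2: C, Edim.
The most common triads (3) are shared with Bb minor.

Bb minor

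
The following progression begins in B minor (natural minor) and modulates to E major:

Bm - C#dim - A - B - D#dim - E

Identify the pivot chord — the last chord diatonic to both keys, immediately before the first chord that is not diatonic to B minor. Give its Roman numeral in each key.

A — VII in B minor, IV in E major

Chords diatonic to B minor: Bm, C#dim, D, Em, F#m, G, A.
Reading the progression, the first chord not in that set is B, so the modulation leaves B minor there.
The chord immediately before B is A, which is diatonic to both keys: VII in B minor and IV in E major.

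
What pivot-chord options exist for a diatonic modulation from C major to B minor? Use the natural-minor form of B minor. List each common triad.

Triads in C major: C (I), Dm (ii), Em (iii), F (IV), G (V), Am (vi), Bdim (vii°).
Triads in B minor (natural minor): Bm (i), C#dim (ii°), D (III), Em (iv), F#m (v), G (VI), A (VII).
Shared triads with their functions: Em (iii in C major, iv in B minor); G (V in C major, VI in B minor).

Em, G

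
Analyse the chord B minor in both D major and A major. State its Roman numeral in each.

The scale of D major is D E F# G A B C#; B is degree 6, and the triad built there (B-D-F#) is minor, so it is vi.
The scale of A major is A B C# D E F# G#; B is degree 2, and the triad built there (B-D-F#) is minor, so it is ii.

vi in D major; ii in A major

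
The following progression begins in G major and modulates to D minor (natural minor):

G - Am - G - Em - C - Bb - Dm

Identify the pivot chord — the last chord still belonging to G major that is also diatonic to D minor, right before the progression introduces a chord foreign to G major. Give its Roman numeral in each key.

Chords diatonic to G major: G, Am, Bm, C, D, Em, F#dim.
Reading the progression, the first chord not in that set is Bb, so the modulation leaves G major there.
The chord immediately before Bb is C, which is diatonic to both keys: IV in G major and VII in D minor.

C — IV in G major, VII in D minor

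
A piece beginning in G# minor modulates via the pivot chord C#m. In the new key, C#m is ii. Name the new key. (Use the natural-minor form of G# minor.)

The numeral ii denotes a minor triad on scale degree 2. With C# on degree 2, the tonic of the new key is B.
Degree 2 carries a minor triad in major keys, so the destination is B major.
Check: the diatonic triads of B major are B (I), C#m (ii), D#m (iii), E (IV), F# (V), G#m (vi), A#dim (vii°) — C#m is indeed ii.

B major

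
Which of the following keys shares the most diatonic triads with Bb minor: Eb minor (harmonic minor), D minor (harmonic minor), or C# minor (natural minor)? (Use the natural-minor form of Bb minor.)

Triads of Bb minor (natural minor): Bbm (i), Cdim (ii°), Db (III), Ebm (iv), Fm (v), Gb (VI), Ab (VII).
Eb minor (harmonic minor) shares 1: Ebm.
D minor (harmonic minor) shares 0: none.
C# minor (natural minor) shares 0: none.
The most common triads (1) are shared with Eb minor.

Eb minor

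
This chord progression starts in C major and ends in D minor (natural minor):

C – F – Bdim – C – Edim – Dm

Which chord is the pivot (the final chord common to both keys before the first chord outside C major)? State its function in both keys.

C — I in C major, VII in D minor

Chords diatonic to C major: C, Dm, Em, F, G, Am, Bdim.
Reading the progression, the first chord not in that set is Edim, so the modulation leaves C major there.
The chord immediately before Edim is C, which is diatonic to both keys: I in C major and VII in D minor.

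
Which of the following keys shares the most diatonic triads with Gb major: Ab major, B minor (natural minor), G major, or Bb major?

Triads of Gb major: Gb (I), Abm (ii), Bbm (iii), Cb (IV), Db (V), Ebm (vi), Fdim (vii°).
Ab major shares 2: Bbm, Db.
B minor (natural minor) shares 0: none.
G major shares 0: none.
Bb major shares 0: none.
The most common triads (2) are shared with Ab major.

Ab major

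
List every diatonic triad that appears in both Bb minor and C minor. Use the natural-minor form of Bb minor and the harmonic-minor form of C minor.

Fm, Ab

Triads in Bb minor (natural minor): Bbm (i), Cdim (ii°), Db (III), Ebm (iv), Fm (v), Gb (VI), Ab (VII).
Triads in C minor (harmonic minor): Cm (i), Ddim (ii°), Ebaug (III+), Fm (iv), G (V), Ab (VI), Bdim (vii°).
Shared triads with their functions: Fm (v in Bb minor, iv in C minor); Ab (VII in Bb minor, VI in C minor).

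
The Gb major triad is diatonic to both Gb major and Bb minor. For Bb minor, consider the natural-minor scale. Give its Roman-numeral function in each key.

I in Gb major; VI in Bb minor

The scale of Gb major is Gb Ab Bb Cb Db Eb F; Gb is degree 1, and the triad built there (Gb-Bb-Db) is major, so it is I.
The scale of Bb minor (natural minor) is Bb C Db Eb F Gb Ab; Gb is degree 6, and the triad built there (Gb-Bb-Db) is major, so it is VI.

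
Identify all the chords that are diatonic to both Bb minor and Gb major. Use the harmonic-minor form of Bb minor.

Bbm, Ebm, Gb

Triads in Bb minor (harmonic minor): Bbm (i), Cdim (ii°), Dbaug (III+), Ebm (iv), F (V), Gb (VI), Adim (vii°).
Triads in Gb major: Gb (I), Abm (ii), Bbm (iii), Cb (IV), Db (V), Ebm (vi), Fdim (vii°).
Shared triads with their functions: Bbm (i in Bb minor, iii in Gb major); Ebm (iv in Bb minor, vi in Gb major); Gb (VI in Bb minor, I in Gb major).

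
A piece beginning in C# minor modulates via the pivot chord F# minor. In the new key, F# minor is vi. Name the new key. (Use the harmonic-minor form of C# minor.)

A major

The numeral vi denotes a minor triad on scale degree 6. With F# on degree 6, the tonic of the new key is A.
Degree 6 carries a minor triad in major keys, so the destination is A major.
Check: the diatonic triads of A major are A (I), Bm (ii), C#m (iii), D (IV), E (V), F#m (vi), G#dim (vii°) — F# minor is indeed vi.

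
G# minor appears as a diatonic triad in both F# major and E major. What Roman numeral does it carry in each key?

ii in F# major; iii in E major

The scale of F# major is F# G# A# B C# D# E#; G# is degree 2, and the triad built there (G#-B-D#) is minor, so it is ii.
The scale of E major is E F# G# A B C# D#; G# is degree 3, and the triad built there (G#-B-D#) is minor, so it is iii.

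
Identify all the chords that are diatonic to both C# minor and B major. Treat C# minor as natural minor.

Triads in C# minor (natural minor): C#m (i), D#dim (ii°), E (III), F#m (iv), G#m (v), A (VI), B (VII).
Triads in B major: B (I), C#m (ii), D#m (iii), E (IV), F# (V), G#m (vi), A#dim (vii°).
Shared triads with their functions: C#m (i in C# minor, ii in B major); E (III in C# minor, IV in B major); G#m (v in C# minor, vi in B major); B (VII in C# minor, I in B major).

C#m, E, G#m, B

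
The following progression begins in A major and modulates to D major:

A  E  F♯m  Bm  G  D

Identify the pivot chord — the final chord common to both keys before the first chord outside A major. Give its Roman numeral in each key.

Bm — ii in A major, vi in D major

Chords diatonic to A major: A, Bm, C♯m, D, E, F♯m, G♯dim.
Reading the progression, the first chord not in that set is G, so the modulation leaves A major there.
The chord immediately before G is Bm, which is diatonic to both keys: ii in A major and vi in D major.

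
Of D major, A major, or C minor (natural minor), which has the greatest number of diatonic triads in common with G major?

Triads of G major: G (I), Am (ii), Bm (iii), C (IV), D (V), Em (vi), F#dim (vii°).
D major shares 4: G, Bm, D, Em.
A major shares 2: Bm, D.
C minor (natural minor) shares 0: none.
The most common triads (4) are shared with D major.

D major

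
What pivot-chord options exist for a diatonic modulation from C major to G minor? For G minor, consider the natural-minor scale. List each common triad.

Triads in C major: C (I), Dm (ii), Em (iii), F (IV), G (V), Am (vi), Bdim (vii°).
Triads in G minor (natural minor): Gm (i), Adim (ii°), Bb (III), Cm (iv), Dm (v), Eb (VI), F (VII).
Shared triads with their functions: Dm (ii in C major, v in G minor); F (IV in C major, VII in G minor).

Dm, F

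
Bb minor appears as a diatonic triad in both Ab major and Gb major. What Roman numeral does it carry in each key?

ii in Ab major; iii in Gb major

The scale of Ab major is Ab Bb C Db Eb F G; Bb is degree 2, and the triad built there (Bb-Db-F) is minor, so it is ii.
The scale of Gb major is Gb Ab Bb Cb Db Eb F; Bb is degree 3, and the triad built there (Bb-Db-F) is minor, so it is iii.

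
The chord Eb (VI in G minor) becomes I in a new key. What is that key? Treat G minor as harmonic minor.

Eb major

The numeral I denotes a major triad on scale degree 1. With Eb on degree 1, the tonic of the new key is Eb.
Degree 1 carries a major triad in major keys, so the destination is Eb major.
Check: the diatonic triads of Eb major are Eb (I), Fm (ii), Gm (iii), Ab (IV), Bb (V), Cm (vi), Ddim (vii°) — Eb is indeed I.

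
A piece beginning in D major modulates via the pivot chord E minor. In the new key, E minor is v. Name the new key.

A minor

The numeral v denotes a minor triad on scale degree 5. With E on degree 5, the tonic of the new key is A.
Degree 5 carries a minor triad in natural-minor keys, so the destination is A minor.
Check: the diatonic triads of A minor (natural minor) are Am (i), Bdim (ii°), C (III), Dm (iv), Em (v), F (VI), G (VII) — E minor is indeed v.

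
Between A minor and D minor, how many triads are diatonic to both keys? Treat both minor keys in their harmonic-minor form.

Diatonic triads of A minor (harmonic minor): Am (i), Bdim (ii°), Caug (III+), Dm (iv), E (V), F (VI), G#dim (vii°).
Diatonic triads of D minor (harmonic minor): Dm (i), Edim (ii°), Faug (III+), Gm (iv), A (V), Bb (VI), C#dim (vii°).
Matching root and quality in both lists: Dm.
That gives 1 common triad.

1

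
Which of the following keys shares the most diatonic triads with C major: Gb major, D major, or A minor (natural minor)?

A minor

Triads of C major: C major (I), D minor (ii), E minor (iii), F major (IV), G major (V), A minor (vi), B diminished (vii°).
Gb major shares 0: none.
D major shares 2: Em, G.
A minor (natural minor) shares 7: C, Dm, Em, F, G, Am, Bdim.
The most common triads (7) are shared with A minor.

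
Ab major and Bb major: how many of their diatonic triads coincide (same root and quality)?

Diatonic triads of Ab major: Ab (I), Bbm (ii), Cm (iii), Db (IV), Eb (V), Fm (vi), Gdim (vii°).
Diatonic triads of Bb major: Bb (I), Cm (ii), Dm (iii), Eb (IV), F (V), Gm (vi), Adim (vii°).
Matching root and quality in both lists: Cm, Eb.
That gives 2 common triads.

2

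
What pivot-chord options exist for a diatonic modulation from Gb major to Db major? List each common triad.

Triads in Gb major: Gb (I), Abm (ii), Bbm (iii), Cb (IV), Db (V), Ebm (vi), Fdim (vii°).
Triads in Db major: Db (I), Ebm (ii), Fm (iii), Gb (IV), Ab (V), Bbm (vi), Cdim (vii°).
Shared triads with their functions: Gb (I in Gb major, IV in Db major); Bbm (iii in Gb major, vi in Db major); Db (V in Gb major, I in Db major); Ebm (vi in Gb major, ii in Db major).

Gb, Bbm, Db, Ebm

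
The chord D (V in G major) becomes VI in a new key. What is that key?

The numeral VI denotes a major triad on scale degree 6. With D on degree 6, the tonic of the new key is F#.
Degree 6 carries a major triad in minor keys, so the destination is F# minor.
Check: the diatonic triads of F# minor (natural minor) are F#m (i), G#dim (ii°), A (III), Bm (iv), C#m (v), D (VI), E (VII) — D is indeed VI.

F# minor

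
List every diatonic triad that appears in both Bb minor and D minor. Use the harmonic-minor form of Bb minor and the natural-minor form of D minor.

F

Triads in Bb minor (harmonic minor): Bbm (i), Cdim (ii°), Dbaug (III+), Ebm (iv), F (V), Gb (VI), Adim (vii°).
Triads in D minor (natural minor): Dm (i), Edim (ii°), F (III), Gm (iv), Am (v), Bb (VI), C (VII).
Shared triads with their functions: F (V in Bb minor, III in D minor).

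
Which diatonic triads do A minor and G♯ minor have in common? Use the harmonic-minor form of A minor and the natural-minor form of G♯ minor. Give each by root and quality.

Triads in A minor (harmonic minor): Am (i), Bdim (ii°), Caug (III+), Dm (iv), E (V), F (VI), G♯dim (vii°).
Triads in G♯ minor (natural minor): G♯m (i), A♯dim (ii°), B (III), C♯m (iv), D♯m (v), E (VI), F♯ (VII).
Shared triads with their functions: E (V in A minor, VI in G♯ minor).

E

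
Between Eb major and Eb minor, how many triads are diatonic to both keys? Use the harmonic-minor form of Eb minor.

Diatonic triads of Eb major: Eb (I), Fm (ii), Gm (iii), Ab (IV), Bb (V), Cm (vi), Ddim (vii°).
Diatonic triads of Eb minor (harmonic minor): Ebm (i), Fdim (ii°), Gbaug (III+), Abm (iv), Bb (V), Cb (VI), Ddim (vii°).
Matching root and quality in both lists: Bb, Ddim.
That gives 2 common triads.

2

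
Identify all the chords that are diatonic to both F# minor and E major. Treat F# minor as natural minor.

Triads in F# minor (natural minor): F#m (i), G#dim (ii°), A (III), Bm (iv), C#m (v), D (VI), E (VII).
Triads in E major: E (I), F#m (ii), G#m (iii), A (IV), B (V), C#m (vi), D#dim (vii°).
Shared triads with their functions: F#m (i in F# minor, ii in E major); A (III in F# minor, IV in E major); C#m (v in F# minor, vi in E major); E (VII in F# minor, I in E major).

F#m, A, C#m, E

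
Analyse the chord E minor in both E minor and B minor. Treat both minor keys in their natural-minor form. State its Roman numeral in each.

i in E minor; iv in B minor

The scale of E minor (natural minor) is E F# G A B C D; E is degree 1, and the triad built there (E-G-B) is minor, so it is i.
The scale of B minor (natural minor) is B C# D E F# G A; E is degree 4, and the triad built there (E-G-B) is minor, so it is iv.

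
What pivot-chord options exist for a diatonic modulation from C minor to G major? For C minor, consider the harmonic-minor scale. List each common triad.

Triads in C minor (harmonic minor): Cm (i), Ddim (ii°), Ebaug (III+), Fm (iv), G (V), Ab (VI), Bdim (vii°).
Triads in G major: G (I), Am (ii), Bm (iii), C (IV), D (V), Em (vi), F#dim (vii°).
Shared triads with their functions: G (V in C minor, I in G major).

G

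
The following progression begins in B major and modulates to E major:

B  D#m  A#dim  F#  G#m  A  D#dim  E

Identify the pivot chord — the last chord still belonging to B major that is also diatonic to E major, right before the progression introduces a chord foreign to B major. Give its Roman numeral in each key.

G#m — vi in B major, iii in E major

Chords diatonic to B major: B, C#m, D#m, E, F#, G#m, A#dim.
Reading the progression, the first chord not in that set is A, so the modulation leaves B major there.
The chord immediately before A is G#m, which is diatonic to both keys: vi in B major and iii in E major.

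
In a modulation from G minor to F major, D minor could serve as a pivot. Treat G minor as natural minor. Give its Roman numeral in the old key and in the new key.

The scale of G minor (natural minor) is G A Bb C D Eb F; D is degree 5, and the triad built there (D-F-A) is minor, so it is v.
The scale of F major is F G A Bb C D E; D is degree 6, and the triad built there (D-F-A) is minor, so it is vi.

v in G minor; vi in F major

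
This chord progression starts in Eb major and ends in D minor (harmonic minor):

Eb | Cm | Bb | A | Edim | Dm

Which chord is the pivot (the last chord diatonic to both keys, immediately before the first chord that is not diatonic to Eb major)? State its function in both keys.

Bb — V in Eb major, VI in D minor

Chords diatonic to Eb major: Eb, Fm, Gm, Ab, Bb, Cm, Ddim.
Reading the progression, the first chord not in that set is A, so the modulation leaves Eb major there.
The chord immediately before A is Bb, which is diatonic to both keys: V in Eb major and VI in D minor.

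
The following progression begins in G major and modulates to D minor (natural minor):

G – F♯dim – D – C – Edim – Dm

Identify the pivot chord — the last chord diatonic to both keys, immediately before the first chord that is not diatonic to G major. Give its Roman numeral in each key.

C — IV in G major, VII in D minor

Chords diatonic to G major: G, Am, Bm, C, D, Em, F♯dim.
Reading the progression, the first chord not in that set is Edim, so the modulation leaves G major there.
The chord immediately before Edim is C, which is diatonic to both keys: IV in G major and VII in D minor.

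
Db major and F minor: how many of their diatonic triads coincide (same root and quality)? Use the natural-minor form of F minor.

Diatonic triads of Db major: Db major (I), Eb minor (ii), F minor (iii), Gb major (IV), Ab major (V), Bb minor (vi), C diminished (vii°).
Diatonic triads of F minor (natural minor): F minor (i), G diminished (ii°), Ab major (III), Bb minor (iv), C minor (v), Db major (VI), Eb major (VII).
Matching root and quality in both lists: Db major, F minor, Ab major, Bb minor.
That gives 4 common triads.

4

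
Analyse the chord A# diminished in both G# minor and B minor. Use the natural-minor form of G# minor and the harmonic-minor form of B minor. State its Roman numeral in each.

The scale of G# minor (natural minor) is G# A# B C# D# E F#; A# is degree 2, and the triad built there (A#-C#-E) is diminished, so it is ii°.
The scale of B minor (harmonic minor) is B C# D E F# G A#; A# is degree 7, and the triad built there (A#-C#-E) is diminished, so it is vii°.

ii° in G# minor; vii° in B minor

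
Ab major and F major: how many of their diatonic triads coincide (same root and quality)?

Diatonic triads of Ab major: Ab major (I), Bb minor (ii), C minor (iii), Db major (IV), Eb major (V), F minor (vi), G diminished (vii°).
Diatonic triads of F major: F major (I), G minor (ii), A minor (iii), Bb major (IV), C major (V), D minor (vi), E diminished (vii°).
No triad has the same root and quality in both keys.

0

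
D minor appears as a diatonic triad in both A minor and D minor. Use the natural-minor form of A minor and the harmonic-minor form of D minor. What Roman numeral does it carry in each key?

iv in A minor; i in D minor

The scale of A minor (natural minor) is A B C D E F G; D is degree 4, and the triad built there (D-F-A) is minor, so it is iv.
The scale of D minor (harmonic minor) is D E F G A Bb C#; D is degree 1, and the triad built there (D-F-A) is minor, so it is i.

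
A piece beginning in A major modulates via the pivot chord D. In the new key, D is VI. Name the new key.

The numeral VI denotes a major triad on scale degree 6. With D on degree 6, the tonic of the new key is F#.
Degree 6 carries a major triad in minor keys, so the destination is F# minor.
Check: the diatonic triads of F# minor (natural minor) are F#m (i), G#dim (ii°), A (III), Bm (iv), C#m (v), D (VI), E (VII) — D is indeed VI.

F# minor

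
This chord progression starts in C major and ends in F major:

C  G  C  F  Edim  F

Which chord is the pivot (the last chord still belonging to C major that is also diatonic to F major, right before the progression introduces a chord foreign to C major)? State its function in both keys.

F — IV in C major, I in F major

Chords diatonic to C major: C, Dm, Em, F, G, Am, Bdim.
Reading the progression, the first chord not in that set is Edim, so the modulation leaves C major there.
The chord immediately before Edim is F, which is diatonic to both keys: IV in C major and I in F major.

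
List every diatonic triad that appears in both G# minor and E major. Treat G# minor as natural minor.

G#m, B, C#m, E

Triads in G# minor (natural minor): G#m (i), A#dim (ii°), B (III), C#m (iv), D#m (v), E (VI), F# (VII).
Triads in E major: E (I), F#m (ii), G#m (iii), A (IV), B (V), C#m (vi), D#dim (vii°).
Shared triads with their functions: G#m (i in G# minor, iii in E major); B (III in G# minor, V in E major); C#m (iv in G# minor, vi in E major); E (VI in G# minor, I in E major).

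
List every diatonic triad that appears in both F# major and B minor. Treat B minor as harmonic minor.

Triads in F# major: F# (I), G#m (ii), A#m (iii), B (IV), C# (V), D#m (vi), E#dim (vii°).
Triads in B minor (harmonic minor): Bm (i), C#dim (ii°), Daug (III+), Em (iv), F# (V), G (VI), A#dim (vii°).
Shared triads with their functions: F# (I in F# major, V in B minor).

F#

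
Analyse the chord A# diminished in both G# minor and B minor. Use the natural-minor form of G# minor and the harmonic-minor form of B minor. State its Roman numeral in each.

The scale of G# minor (natural minor) is G# A# B C# D# E F#; A# is degree 2, and the triad built there (A#-C#-E) is diminished, so it is ii°.
The scale of B minor (harmonic minor) is B C# D E F# G A#; A# is degree 7, and the triad built there (A#-C#-E) is diminished, so it is vii°.

ii° in G# minor; vii° in B minor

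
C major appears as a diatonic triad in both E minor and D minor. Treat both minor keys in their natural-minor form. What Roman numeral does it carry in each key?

VI in E minor; VII in D minor

The scale of E minor (natural minor) is E F# G A B C D; C is degree 6, and the triad built there (C-E-G) is major, so it is VI.
The scale of D minor (natural minor) is D E F G A Bb C; C is degree 7, and the triad built there (C-E-G) is major, so it is VII.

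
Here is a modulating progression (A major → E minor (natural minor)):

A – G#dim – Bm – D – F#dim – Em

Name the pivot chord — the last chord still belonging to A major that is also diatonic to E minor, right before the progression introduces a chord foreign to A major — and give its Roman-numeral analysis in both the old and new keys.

Chords diatonic to A major: A, Bm, C#m, D, E, F#m, G#dim.
Reading the progression, the first chord not in that set is F#dim, so the modulation leaves A major there.
The chord immediately before F#dim is D, which is diatonic to both keys: IV in A major and VII in E minor.

D — IV in A major, VII in E minor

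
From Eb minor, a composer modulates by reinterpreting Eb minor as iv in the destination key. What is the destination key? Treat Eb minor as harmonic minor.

Bb minor

The numeral iv denotes a minor triad on scale degree 4. With Eb on degree 4, the tonic of the new key is Bb.
Degree 4 carries a minor triad in minor keys, so the destination is Bb minor.
Check: the diatonic triads of Bb minor (natural minor) are Bbm (i), Cdim (ii°), Db (III), Ebm (iv), Fm (v), Gb (VI), Ab (VII) — Eb minor is indeed iv.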